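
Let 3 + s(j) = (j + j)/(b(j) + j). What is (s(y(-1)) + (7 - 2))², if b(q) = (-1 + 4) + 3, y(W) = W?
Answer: 64/25 ≈ 2.5600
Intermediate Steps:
b(q) = 6 (b(q) = 3 + 3 = 6)
s(j) = -3 + 2*j/(6 + j) (s(j) = -3 + (j + j)/(6 + j) = -3 + (2*j)/(6 + j) = -3 + 2*j/(6 + j))
(s(y(-1)) + (7 - 2))² = ((-18 - 1*(-1))/(6 - 1) + (7 - 2))² = ((-18 + 1)/5 + 5)² = ((⅕)*(-17) + 5)² = (-17/5 + 5)² = (8/5)² = 64/25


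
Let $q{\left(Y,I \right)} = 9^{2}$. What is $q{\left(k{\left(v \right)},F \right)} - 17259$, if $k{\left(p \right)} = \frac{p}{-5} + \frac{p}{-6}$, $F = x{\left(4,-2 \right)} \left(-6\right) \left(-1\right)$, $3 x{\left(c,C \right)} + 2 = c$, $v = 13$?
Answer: $-17178$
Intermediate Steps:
$x{\left(c,C \right)} = - \frac{2}{3} + \frac{c}{3}$
$F = 4$ ($F = \left(- \frac{2}{3} + \frac{1}{3} \cdot 4\right) \left(-6\right) \left(-1\right) = \left(- \frac{2}{3} + \frac{4}{3}\right) \left(-6\right) \left(-1\right) = \frac{2}{3} \left(-6\right) \left(-1\right) = \left(-4\right) \left(-1\right) = 4$)
$k{\left(p \right)} = - \frac{11 p}{30}$ ($k{\left(p \right)} = p \left(- \frac{1}{5}\right) + p \left(- \frac{1}{6}\right) = - \frac{p}{5} - \frac{p}{6} = - \frac{11 p}{30}$)
$q{\left(Y,I \right)} = 81$
$q{\left(k{\left(v \right)},F \right)} - 17259 = 81 - 17259 = -17178$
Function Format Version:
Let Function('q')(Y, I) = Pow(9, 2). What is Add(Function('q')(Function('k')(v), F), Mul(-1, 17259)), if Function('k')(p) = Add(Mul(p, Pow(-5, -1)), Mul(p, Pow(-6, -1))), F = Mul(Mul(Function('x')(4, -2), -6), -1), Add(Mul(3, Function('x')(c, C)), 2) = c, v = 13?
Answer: -17178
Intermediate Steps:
Function('x')(c, C) = Add(Rational(-2, 3), Mul(Rational(1, 3), c))
F = 4 (F = Mul(Mul(Add(Rational(-2, 3), Mul(Rational(1, 3), 4)), -6), -1) = Mul(Mul(Add(Rational(-2, 3), Rational(4, 3)), -6), -1) = Mul(Mul(Rational(2, 3), -6), -1) = Mul(-4, -1) = 4)
Function('k')(p) = Mul(Rational(-11, 30), p) (Function('k')(p) = Add(Mul(p, Rational(-1, 5)), Mul(p, Rational(-1, 6))) = Add(Mul(Rational(-1, 5), p), Mul(Rational(-1, 6), p)) = Mul(Rational(-11, 30), p))
Function('q')(Y, I) = 81
Add(Function('q')(Function('k')(v), F), Mul(-1, 17259)) = Add(81, Mul(-1, 17259)) = Add(81, -17259) = -17178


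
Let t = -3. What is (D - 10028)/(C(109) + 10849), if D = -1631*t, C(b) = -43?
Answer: -5135/10806 ≈ -0.47520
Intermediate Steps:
D = 4893 (D = -1631*(-3) = 4893)
(D - 10028)/(C(109) + 10849) = (4893 - 10028)/(-43 + 10849) = -5135/10806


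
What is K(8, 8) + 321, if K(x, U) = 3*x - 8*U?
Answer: 281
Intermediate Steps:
K(x, U) = -8*U + 3*x
K(8, 8) + 321 = (-8*8 + 3*8) + 321 = (-64 + 24) + 321 = -40 + 321 = 281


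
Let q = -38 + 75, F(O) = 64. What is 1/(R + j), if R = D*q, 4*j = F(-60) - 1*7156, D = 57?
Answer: 1/336 ≈ 0.0029762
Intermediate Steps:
q = 37
j = -1773 (j = (64 - 1*7156)/4 = (64 - 7156)/4 = (1/4)*(-7092) = -1773)
R = 2109 (R = 57*37 = 2109)
1/(R + j) = 1/(2109 - 1773) = 1/336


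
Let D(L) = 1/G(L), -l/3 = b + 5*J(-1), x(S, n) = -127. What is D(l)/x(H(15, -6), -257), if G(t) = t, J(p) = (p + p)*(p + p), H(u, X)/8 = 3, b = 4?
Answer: 1/9144 ≈ 0.00010936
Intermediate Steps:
H(u, X) = 24 (H(u, X) = 8*3 = 24)
J(p) = 4*p² (J(p) = (2*p)*(2*p) = 4*p²)
l = -72 (l = -3*(4 + 5*(4*(-1)²)) = -3*(4 + 5*(4*1)) = -3*(4 + 5*4) = -3*(4 + 20) = -3*24 = -72)
D(L) = 1/L
D(l)/x(H(15, -6), -257) = 1/(-72*(-127)) = -1/72*(-1/127) = 1/9144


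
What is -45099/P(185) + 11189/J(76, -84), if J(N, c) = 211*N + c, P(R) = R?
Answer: -717349283/2951120 ≈ -243.08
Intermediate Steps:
J(N, c) = c + 211*N
-45099/P(185) + 11189/J(76, -84) = -45099/185 + 11189/(-84 + 211*76) = -45099*1/185 + 11189/(-84 + 16036) = -45099/185 + 11189/15952 = -717349283/2951120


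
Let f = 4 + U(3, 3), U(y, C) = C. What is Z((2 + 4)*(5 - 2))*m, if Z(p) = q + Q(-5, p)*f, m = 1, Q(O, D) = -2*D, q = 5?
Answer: -247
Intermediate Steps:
f = 7 (f = 4 + 3 = 7)
Z(p) = 5 - 14*p (Z(p) = 5 - 2*p*7 = 5 - 14*p)
Z((2 + 4)*(5 - 2))*m = (5 - 14*(2 + 4)*(5 - 2))*1 = (5 - 84*3)*1 = (5 - 14*18)*1 = (5 - 252)*1 = -247*1 = -247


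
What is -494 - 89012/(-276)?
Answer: -11833/69 ≈ -171.49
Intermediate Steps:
-494 - 89012/(-276) = -494 - 89012*(-1)/276 = -494 - 374*(-119/138) = -494 + 22253/69 = -11833/69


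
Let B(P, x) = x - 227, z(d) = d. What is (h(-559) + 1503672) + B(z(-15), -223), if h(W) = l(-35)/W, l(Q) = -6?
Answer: 840301104/559 ≈ 1.5032e+6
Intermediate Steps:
B(P, x) = -227 + x
h(W) = -6/W
(h(-559) + 1503672) + B(z(-15), -223) = (-6/(-559) + 1503672) + (-227 - 223) = (-6*(-1/559) + 1503672) - 450 = (6/559 + 1503672) - 450 = 840552654/559 - 450 = 840301104/559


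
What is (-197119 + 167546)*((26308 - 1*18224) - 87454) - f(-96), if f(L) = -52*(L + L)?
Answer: 2347199026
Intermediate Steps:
f(L) = -104*L
(-197119 + 167546)*((26308 - 1*18224) - 87454) - f(-96) = (-197119 + 167546)*((26308 - 1*18224) - 87454) - (-104)*(-96) = -29573*((26308 - 18224) - 87454) - 1*9984 = -29573*(8084 - 87454) - 9984 = -29573*(-79370) - 9984 = 2347209010 - 9984 = 2347199026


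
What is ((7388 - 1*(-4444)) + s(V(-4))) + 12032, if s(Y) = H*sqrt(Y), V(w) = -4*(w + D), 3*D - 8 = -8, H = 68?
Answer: 24136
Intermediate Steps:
D = 0 (D = 8/3 + (1/3)*(-8) = 8/3 - 8/3 = 0)
V(w) = -4*w (V(w) = -4*(w + 0) = -4*w)
s(Y) = 68*sqrt(Y)
((7388 - 1*(-4444)) + s(V(-4))) + 12032 = ((7388 - 1*(-4444)) + 68*sqrt(-4*(-4))) + 12032 = ((7388 + 4444) + 68*sqrt(16)) + 12032 = (11832 + 68*4) + 12032 = (11832 + 272) + 12032 = 12104 + 12032 = 24136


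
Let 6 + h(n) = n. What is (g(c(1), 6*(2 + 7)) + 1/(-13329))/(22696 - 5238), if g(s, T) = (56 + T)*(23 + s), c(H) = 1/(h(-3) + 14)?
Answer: 34015607/232697682 ≈ 0.14618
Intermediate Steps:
h(n) = -6 + n
c(H) = 1/5 (c(H) = 1/((-6 - 3) + 14) = 1/(-9 + 14) = 1/5)
g(s, T) = (23 + s)*(56 + T)
(g(c(1), 6*(2 + 7)) + 1/(-13329))/(22696 - 5238) = ((1288 + 23*(6*(2 + 7)) + 56*(1/5) + (6*(2 + 7))*(1/5)) + 1/(-13329))/(22696 - 5238) = ((1288 + 23*(6*9) + 56/5 + (6*9)*(1/5)) - 1/13329)/17458 = ((1288 + 23*54 + 56/5 + 54*(1/5)) - 1/13329)*(1/17458) = ((1288 + 1242 + 56/5 + 54/5) - 1/13329)*(1/17458) = (2552 - 1/13329)*(1/17458) = (34015607/13329)*(1/17458) = 34015607/232697682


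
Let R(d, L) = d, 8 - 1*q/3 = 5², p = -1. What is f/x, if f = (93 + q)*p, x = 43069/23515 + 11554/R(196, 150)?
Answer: -96787740/140066917 ≈ -0.69101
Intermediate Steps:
q = -51 (q = 24 - 3*5² = 24 - 3*25 = 24 - 75 = -51)
x = 140066917/2304470 (x = 43069/23515 + 11554/196 = 43069*(1/23515) + 11554*(1/196) = 43069/23515 + 5777/98 = 140066917/2304470 ≈ 60.781)
f = -42 (f = (93 - 51)*(-1) = 42*(-1) = -42)
f/x = -42/140066917/2304470 = -42*2304470/140066917 = -96787740/140066917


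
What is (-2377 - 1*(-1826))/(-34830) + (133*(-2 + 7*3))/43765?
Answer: 4485197/60973398 ≈ 0.073560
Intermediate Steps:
(-2377 - 1*(-1826))/(-34830) + (133*(-2 + 7*3))/43765 = (-2377 + 1826)*(-1/34830) + (133*(-2 + 21))*(1/43765) = -551*(-1/34830) + (133*19)*(1/43765) = 551/34830 + 2527*(1/43765) = 551/34830 + 2527/43765 = 4485197/60973398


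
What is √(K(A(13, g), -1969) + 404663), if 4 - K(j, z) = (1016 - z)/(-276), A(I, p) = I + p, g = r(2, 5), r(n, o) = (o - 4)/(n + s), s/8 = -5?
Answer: √856298257/46 ≈ 636.14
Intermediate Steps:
s = -40 (s = 8*(-5) = -40)
r(n, o) = (-4 + o)/(-40 + n) (r(n, o) = (o - 4)/(n - 40) = (-4 + o)/(-40 + n))
g = -1/38 (g = (-4 + 5)/(-40 + 2) = 1/(-38) = -1/38*1 = -1/38 ≈ -0.026316)
K(j, z) = 530/69 - z/276 (K(j, z) = 4 - (1016 - z)/(-276) = 4 - (1016 - z)*(-1)/276 = 4 - (-254/69 + z/276) = 4 + (254/69 - z/276) = 530/69 - z/276)
√(K(A(13, g), -1969) + 404663) = √((530/69 - 1/276*(-1969)) + 404663) = √((530/69 + 1969/276) + 404663) = √(1363/92 + 404663) = √(37230359/92) = √856298257/46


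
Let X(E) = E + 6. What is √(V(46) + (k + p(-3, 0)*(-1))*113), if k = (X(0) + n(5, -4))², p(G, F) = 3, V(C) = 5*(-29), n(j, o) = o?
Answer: 4*I*√2 ≈ 5.6569*I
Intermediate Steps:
V(C) = -145
X(E) = 6 + E
k = 4 (k = ((6 + 0) - 4)² = (6 - 4)² = 2² = 4)
√(V(46) + (k + p(-3, 0)*(-1))*113) = √(-145 + (4 + 3*(-1))*113) = √(-145 + (4 - 3)*113) = √(-145 + 1*113) = √(-145 + 113) = √(-32) = 4*I*√2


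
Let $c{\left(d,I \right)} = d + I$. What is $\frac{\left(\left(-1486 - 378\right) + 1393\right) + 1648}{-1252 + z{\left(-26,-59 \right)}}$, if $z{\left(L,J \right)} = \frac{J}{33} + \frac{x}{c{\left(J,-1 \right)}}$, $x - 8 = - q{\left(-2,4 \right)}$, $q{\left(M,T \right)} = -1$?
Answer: $- \frac{776820}{827599} \approx -0.93864$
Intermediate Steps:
$c{\left(d,I \right)} = I + d$
$x = 9$ ($x = 8 - -1 = 8 + 1 = 9$)
$z{\left(L,J \right)} = \frac{9}{-1 + J} + \frac{J}{33}$ ($z{\left(L,J \right)} = \frac{J}{33} + \frac{9}{-1 + J} = \frac{9}{-1 + J} + \frac{J}{33}$)
$\frac{\left(\left(-1486 - 378\right) + 1393\right) + 1648}{-1252 + z{\left(-26,-59 \right)}} = \frac{\left(\left(-1486 - 378\right) + 1393\right) + 1648}{-1252 + \frac{297 - 59 \left(-1 - 59\right)}{33 \left(-1 - 59\right)}} = \frac{\left(-1864 + 1393\right) + 1648}{-1252 + \frac{297 - -3540}{33 \left(-60\right)}} = \frac{-471 + 1648}{-1252 + \frac{1}{33} \left(- \frac{1}{60}\right) \left(297 + 3540\right)} = \frac{1177}{-1252 + \frac{1}{33} \left(- \frac{1}{60}\right) 3837} = \frac{1177}{-1252 - \frac{1279}{660}} = \frac{1177}{- \frac{827599}{660}} = 1177 \left(- \frac{660}{827599}\right) = - \frac{776820}{827599}$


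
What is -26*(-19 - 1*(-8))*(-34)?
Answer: -9724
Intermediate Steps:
-26*(-19 - 1*(-8))*(-34) = -26*(-19 + 8)*(-34) = -26*(-11)*(-34) = 286*(-34) = -9724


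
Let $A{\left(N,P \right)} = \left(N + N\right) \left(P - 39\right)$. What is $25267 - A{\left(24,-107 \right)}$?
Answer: $32275$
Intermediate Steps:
$A{\left(N,P \right)} = 2 N \left(-39 + P\right)$
$25267 - A{\left(24,-107 \right)} = 25267 - 2 \cdot 24 \left(-39 - 107\right) = 25267 - 2 \cdot 24 \left(-146\right) = 25267 - -7008 = 25267 + 7008 = 32275$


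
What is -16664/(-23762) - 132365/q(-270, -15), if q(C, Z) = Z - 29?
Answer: 1572995173/522764 ≈ 3009.0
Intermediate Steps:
q(C, Z) = -29 + Z
-16664/(-23762) - 132365/q(-270, -15) = -16664/(-23762) - 132365/(-29 - 15) = -16664*(-1/23762) - 132365/(-44) = 8332/11881 - 132365*(-1/44) = 8332/11881 + 132365/44 = 1572995173/522764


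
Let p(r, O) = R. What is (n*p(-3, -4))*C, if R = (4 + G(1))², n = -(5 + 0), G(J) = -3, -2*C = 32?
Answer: 80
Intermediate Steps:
C = -16 (C = -½*32 = -16)
n = -5 (n = -1*5 = -5)
R = 1 (R = (4 - 3)² = 1² = 1)
p(r, O) = 1
(n*p(-3, -4))*C = -5*1*(-16) = -5*(-16) = 80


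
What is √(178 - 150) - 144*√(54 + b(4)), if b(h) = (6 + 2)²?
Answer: -144*√118 + 2*√7 ≈ -1558.9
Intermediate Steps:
b(h) = 64 (b(h) = 8² = 64)
√(178 - 150) - 144*√(54 + b(4)) = √(178 - 150) - 144*√(54 + 64) = √28 - 144*√118 = 2*√7 - 144*√118 = -144*√118 + 2*√7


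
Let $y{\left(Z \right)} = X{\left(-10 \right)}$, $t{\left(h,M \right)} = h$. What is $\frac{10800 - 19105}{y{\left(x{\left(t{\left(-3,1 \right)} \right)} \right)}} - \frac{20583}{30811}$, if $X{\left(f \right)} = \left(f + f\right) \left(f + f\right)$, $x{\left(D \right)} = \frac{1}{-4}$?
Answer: $- \frac{52823711}{2464880} \approx -21.431$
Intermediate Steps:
$x{\left(D \right)} = - \frac{1}{4}$
$X{\left(f \right)} = 4 f^{2}$ ($X{\left(f \right)} = 2 f 2 f = 4 f^{2}$)
$y{\left(Z \right)} = 400$ ($y{\left(Z \right)} = 4 \left(-10\right)^{2} = 4 \cdot 100 = 400$)
$\frac{10800 - 19105}{y{\left(x{\left(t{\left(-3,1 \right)} \right)} \right)}} - \frac{20583}{30811} = \frac{10800 - 19105}{400} - \frac{20583}{30811} = \left(-8305\right) \frac{1}{400} - \frac{20583}{30811} = - \frac{1661}{80} - \frac{20583}{30811} = - \frac{52823711}{2464880}$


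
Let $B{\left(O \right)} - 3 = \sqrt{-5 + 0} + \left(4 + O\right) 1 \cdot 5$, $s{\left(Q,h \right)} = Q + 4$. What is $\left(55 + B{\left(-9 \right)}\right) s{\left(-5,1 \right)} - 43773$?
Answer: $-43806 - i \sqrt{5} \approx -43806.0 - 2.2361 i$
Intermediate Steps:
$s{\left(Q,h \right)} = 4 + Q$
$B{\left(O \right)} = 23 + 5 O + i \sqrt{5}$ ($B{\left(O \right)} = 3 + \left(\sqrt{-5 + 0} + \left(4 + O\right) 1 \cdot 5\right) = 3 + \left(\sqrt{-5} + \left(4 + O\right) 5\right) = 3 + \left(i \sqrt{5} + \left(20 + 5 O\right)\right) = 3 + \left(20 + 5 O + i \sqrt{5}\right) = 23 + 5 O + i \sqrt{5}$)
$\left(55 + B{\left(-9 \right)}\right) s{\left(-5,1 \right)} - 43773 = \left(55 + \left(23 + 5 \left(-9\right) + i \sqrt{5}\right)\right) \left(4 - 5\right) - 43773 = \left(55 + \left(23 - 45 + i \sqrt{5}\right)\right) \left(-1\right) - 43773 = \left(55 - \left(22 - i \sqrt{5}\right)\right) \left(-1\right) - 43773 = \left(33 + i \sqrt{5}\right) \left(-1\right) - 43773 = \left(-33 - i \sqrt{5}\right) - 43773 = -43806 - i \sqrt{5}$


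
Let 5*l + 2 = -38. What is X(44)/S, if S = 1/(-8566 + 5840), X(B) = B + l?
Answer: -98136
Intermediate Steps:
l = -8 (l = -⅖ + (⅕)*(-38) = -⅖ - 38/5 = -8)
X(B) = -8 + B (X(B) = B - 8 = -8 + B)
S = -1/2726 (S = 1/(-2726) = -1/2726 ≈ -0.00036684)
X(44)/S = (-8 + 44)/(-1/2726) = 36*(-2726) = -98136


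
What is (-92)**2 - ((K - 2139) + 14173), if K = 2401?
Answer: -5971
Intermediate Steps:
(-92)**2 - ((K - 2139) + 14173) = (-92)**2 - ((2401 - 2139) + 14173) = 8464 - (262 + 14173) = 8464 - 1*14435 = 8464 - 14435 = -5971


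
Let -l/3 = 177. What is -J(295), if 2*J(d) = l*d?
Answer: 156645/2 ≈ 78323.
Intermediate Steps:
l = -531 (l = -3*177 = -531)
J(d) = -531*d/2 (J(d) = (-531*d)/2 = -531*d/2)
-J(295) = -(-531)*295/2 = -1*(-156645/2) = 156645/2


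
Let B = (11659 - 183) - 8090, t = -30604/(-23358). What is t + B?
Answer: 39560396/11679 ≈ 3387.3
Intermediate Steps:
t = 15302/11679 (t = -30604*(-1/23358) = 15302/11679 ≈ 1.3102)
B = 3386 (B = 11476 - 8090 = 3386)
t + B = 15302/11679 + 3386 = 39560396/11679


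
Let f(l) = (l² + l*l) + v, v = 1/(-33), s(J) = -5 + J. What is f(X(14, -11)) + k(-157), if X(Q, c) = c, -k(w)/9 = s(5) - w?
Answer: -38644/33 ≈ -1171.0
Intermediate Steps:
k(w) = 9*w (k(w) = -9*((-5 + 5) - w) = -9*(0 - w) = -(-9)*w = 9*w)
v = -1/33 ≈ -0.030303
f(l) = -1/33 + 2*l² (f(l) = (l² + l*l) - 1/33 = (l² + l²) - 1/33 = 2*l² - 1/33 = -1/33 + 2*l²)
f(X(14, -11)) + k(-157) = (-1/33 + 2*(-11)²) + 9*(-157) = (-1/33 + 2*121) - 1413 = (-1/33 + 242) - 1413 = 7985/33 - 1413 = -38644/33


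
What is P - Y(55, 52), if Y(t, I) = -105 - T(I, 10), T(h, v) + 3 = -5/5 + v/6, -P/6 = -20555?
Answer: 370298/3 ≈ 1.2343e+5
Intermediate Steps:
P = 123330 (P = -6*(-20555) = 123330)
T(h, v) = -4 + v/6 (T(h, v) = -3 + (-5/5 + v/6) = -3 + (-5*1/5 + v*(1/6)) = -3 + (-1 + v/6) = -4 + v/6)
Y(t, I) = -308/3 (Y(t, I) = -105 - (-4 + (1/6)*10) = -105 - (-4 + 5/3) = -105 - 1*(-7/3) = -105 + 7/3 = -308/3)
P - Y(55, 52) = 123330 - 1*(-308/3) = 123330 + 308/3 = 370298/3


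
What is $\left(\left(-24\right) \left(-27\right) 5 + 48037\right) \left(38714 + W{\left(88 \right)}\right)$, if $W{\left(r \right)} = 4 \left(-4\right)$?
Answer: $1984317346$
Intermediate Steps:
$W{\left(r \right)} = -16$
$\left(\left(-24\right) \left(-27\right) 5 + 48037\right) \left(38714 + W{\left(88 \right)}\right) = \left(\left(-24\right) \left(-27\right) 5 + 48037\right) \left(38714 - 16\right) = \left(648 \cdot 5 + 48037\right) 38698 = \left(3240 + 48037\right) 38698 = 51277 \cdot 38698 = 1984317346$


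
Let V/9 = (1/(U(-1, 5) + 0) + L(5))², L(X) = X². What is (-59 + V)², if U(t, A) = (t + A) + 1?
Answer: 19996505281/625 ≈ 3.1994e+7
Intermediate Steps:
U(t, A) = 1 + A + t (U(t, A) = (A + t) + 1 = 1 + A + t)
V = 142884/25 (V = 9*(1/((1 + 5 - 1) + 0) + 5²)² = 9*(1/(5 + 0) + 25)² = 9*(1/5 + 25)² = 9*(⅕ + 25)² = 9*(126/5)² = 9*(15876/25) = 142884/25 ≈ 5715.4)
(-59 + V)² = (-59 + 142884/25)² = (141409/25)² = 19996505281/625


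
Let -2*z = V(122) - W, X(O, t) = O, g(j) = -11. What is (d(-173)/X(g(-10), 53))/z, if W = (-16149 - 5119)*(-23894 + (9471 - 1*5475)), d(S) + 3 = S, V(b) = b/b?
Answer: 32/423190663 ≈ 7.5616e-8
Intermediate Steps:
V(b) = 1
d(S) = -3 + S
W = 423190664 (W = -21268*(-23894 + (9471 - 5475)) = -21268*(-23894 + 3996) = -21268*(-19898) = 423190664)
z = 423190663/2 (z = -(1 - 1*423190664)/2 = -(1 - 423190664)/2 = -½*(-423190663) = 423190663/2 ≈ 2.1160e+8)
(d(-173)/X(g(-10), 53))/z = ((-3 - 173)/(-11))/(423190663/2) = -176*(-1/11)*(2/423190663) = 16*(2/423190663) = 32/423190663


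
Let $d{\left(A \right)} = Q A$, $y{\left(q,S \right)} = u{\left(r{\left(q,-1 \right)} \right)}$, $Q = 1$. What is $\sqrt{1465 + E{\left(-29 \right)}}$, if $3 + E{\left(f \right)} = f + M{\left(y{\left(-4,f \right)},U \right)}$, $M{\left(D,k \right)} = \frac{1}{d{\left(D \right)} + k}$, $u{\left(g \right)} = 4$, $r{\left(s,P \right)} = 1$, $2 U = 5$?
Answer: $\frac{\sqrt{242203}}{13} \approx 37.857$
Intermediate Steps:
$U = \frac{5}{2}$ ($U = \frac{1}{2} \cdot 5 = \frac{5}{2} \approx 2.5$)
$y{\left(q,S \right)} = 4$
$d{\left(A \right)} = A$ ($d{\left(A \right)} = 1 A = A$)
$M{\left(D,k \right)} = \frac{1}{D + k}$
$E{\left(f \right)} = - \frac{37}{13} + f$ ($E{\left(f \right)} = -3 + \left(f + \frac{1}{4 + \frac{5}{2}}\right) = -3 + \left(f + \frac{1}{\frac{13}{2}}\right) = -3 + \left(f + \frac{2}{13}\right) = -3 + \left(\frac{2}{13} + f\right) = - \frac{37}{13} + f$)
$\sqrt{1465 + E{\left(-29 \right)}} = \sqrt{1465 - \frac{414}{13}} = \sqrt{\frac{18631}{13}} = \frac{\sqrt{242203}}{13}$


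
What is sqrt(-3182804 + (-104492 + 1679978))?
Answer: I*sqrt(1607318) ≈ 1267.8*I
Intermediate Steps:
sqrt(-3182804 + (-104492 + 1679978)) = sqrt(-3182804 + 1575486) = sqrt(-1607318) = I*sqrt(1607318)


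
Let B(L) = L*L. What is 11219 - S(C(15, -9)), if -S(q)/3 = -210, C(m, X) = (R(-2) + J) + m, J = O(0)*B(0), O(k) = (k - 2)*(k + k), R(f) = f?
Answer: 10589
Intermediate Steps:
O(k) = 2*k*(-2 + k) (O(k) = (-2 + k)*(2*k) = 2*k*(-2 + k))
B(L) = L²
J = 0 (J = (2*0*(-2 + 0))*0² = (2*0*(-2))*0 = 0*0 = 0)
C(m, X) = -2 + m (C(m, X) = (-2 + 0) + m = -2 + m)
S(q) = 630 (S(q) = -3*(-210) = 630)
11219 - S(C(15, -9)) = 11219 - 1*630 = 11219 - 630 = 10589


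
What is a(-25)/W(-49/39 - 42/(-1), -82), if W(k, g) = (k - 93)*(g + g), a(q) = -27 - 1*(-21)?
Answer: -117/167116 ≈ -0.00070011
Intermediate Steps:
a(q) = -6 (a(q) = -27 + 21 = -6)
W(k, g) = 2*g*(-93 + k) (W(k, g) = (-93 + k)*(2*g) = 2*g*(-93 + k))
a(-25)/W(-49/39 - 42/(-1), -82) = -6*(-1/(164*(-93 + (-49/39 - 42/(-1))))) = -6*(-1/(164*(-93 + (-49*1/39 - 42*(-1))))) = -6*(-1/(164*(-93 + (-49/39 + 42)))) = -6*(-1/(164*(-93 + 1589/39))) = -6/(2*(-82)*(-2038/39)) = -6/334232/39 = -6*39/334232 = -117/167116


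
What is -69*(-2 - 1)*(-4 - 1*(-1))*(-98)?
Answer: 60858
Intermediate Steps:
-69*(-2 - 1)*(-4 - 1*(-1))*(-98) = -(-207)*(-4 + 1)*(-98) = -(-207)*(-3)*(-98) = -69*9*(-98) = -621*(-98) = 60858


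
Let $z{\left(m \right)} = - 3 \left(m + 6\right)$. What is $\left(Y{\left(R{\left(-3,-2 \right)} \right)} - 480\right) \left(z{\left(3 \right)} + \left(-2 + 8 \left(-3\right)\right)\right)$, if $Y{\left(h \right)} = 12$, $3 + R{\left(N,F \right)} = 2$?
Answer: $24804$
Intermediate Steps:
$R{\left(N,F \right)} = -1$ ($R{\left(N,F \right)} = -3 + 2 = -1$)
$z{\left(m \right)} = -18 - 3 m$ ($z{\left(m \right)} = - 3 \left(6 + m\right) = -18 - 3 m$)
$\left(Y{\left(R{\left(-3,-2 \right)} \right)} - 480\right) \left(z{\left(3 \right)} + \left(-2 + 8 \left(-3\right)\right)\right) = \left(12 - 480\right) \left(\left(-18 - 9\right) + \left(-2 + 8 \left(-3\right)\right)\right) = - 468 \left(\left(-18 - 9\right) - 26\right) = - 468 \left(-27 - 26\right) = \left(-468\right) \left(-53\right) = 24804$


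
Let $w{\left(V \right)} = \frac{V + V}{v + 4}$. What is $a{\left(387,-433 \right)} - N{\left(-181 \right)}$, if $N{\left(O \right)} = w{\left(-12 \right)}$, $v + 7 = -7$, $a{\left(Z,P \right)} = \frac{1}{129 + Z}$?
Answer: $- \frac{6187}{2580} \approx -2.3981$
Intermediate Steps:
$v = -14$ ($v = -7 - 7 = -14$)
$w{\left(V \right)} = - \frac{V}{5}$ ($w{\left(V \right)} = \frac{V + V}{-14 + 4} = \frac{2 V}{-10} = 2 V \left(- \frac{1}{10}\right) = - \frac{V}{5}$)
$N{\left(O \right)} = \frac{12}{5}$ ($N{\left(O \right)} = \left(- \frac{1}{5}\right) \left(-12\right) = \frac{12}{5}$)
$a{\left(387,-433 \right)} - N{\left(-181 \right)} = \frac{1}{129 + 387} - \frac{12}{5} = \frac{1}{516} - \frac{12}{5} = - \frac{6187}{2580}$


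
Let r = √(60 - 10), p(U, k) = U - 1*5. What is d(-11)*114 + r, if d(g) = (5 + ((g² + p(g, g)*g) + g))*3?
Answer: 99522 + 5*√2 ≈ 99529.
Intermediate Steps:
p(U, k) = -5 + U (p(U, k) = U - 5 = -5 + U)
d(g) = 15 + 3*g + 3*g² + 3*g*(-5 + g) (d(g) = (5 + ((g² + (-5 + g)*g) + g))*3 = (5 + ((g² + g*(-5 + g)) + g))*3 = (5 + (g + g² + g*(-5 + g)))*3 = (5 + g + g² + g*(-5 + g))*3 = 15 + 3*g + 3*g² + 3*g*(-5 + g))
r = 5*√2 (r = √50 = 5*√2 ≈ 7.0711)
d(-11)*114 + r = (15 - 12*(-11) + 6*(-11)²)*114 + 5*√2 = (15 + 132 + 6*121)*114 + 5*√2 = (15 + 132 + 726)*114 + 5*√2 = 873*114 + 5*√2 = 99522 + 5*√2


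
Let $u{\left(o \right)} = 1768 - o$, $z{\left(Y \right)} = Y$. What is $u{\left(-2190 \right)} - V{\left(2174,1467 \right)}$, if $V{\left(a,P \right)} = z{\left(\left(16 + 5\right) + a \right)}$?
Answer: $1763$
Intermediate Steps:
$V{\left(a,P \right)} = 21 + a$ ($V{\left(a,P \right)} = \left(16 + 5\right) + a = 21 + a$)
$u{\left(-2190 \right)} - V{\left(2174,1467 \right)} = \left(1768 - -2190\right) - \left(21 + 2174\right) = \left(1768 + 2190\right) - 2195 = 3958 - 2195 = 1763$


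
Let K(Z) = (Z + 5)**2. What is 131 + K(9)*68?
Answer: 13459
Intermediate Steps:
K(Z) = (5 + Z)**2
131 + K(9)*68 = 131 + (5 + 9)**2*68 = 131 + 14**2*68 = 131 + 196*68 = 131 + 13328 = 13459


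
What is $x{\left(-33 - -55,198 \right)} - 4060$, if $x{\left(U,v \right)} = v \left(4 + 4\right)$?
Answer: $-2476$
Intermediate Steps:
$x{\left(U,v \right)} = 8 v$ ($x{\left(U,v \right)} = v 8 = 8 v$)
$x{\left(-33 - -55,198 \right)} - 4060 = 8 \cdot 198 - 4060 = 1584 - 4060 = -2476$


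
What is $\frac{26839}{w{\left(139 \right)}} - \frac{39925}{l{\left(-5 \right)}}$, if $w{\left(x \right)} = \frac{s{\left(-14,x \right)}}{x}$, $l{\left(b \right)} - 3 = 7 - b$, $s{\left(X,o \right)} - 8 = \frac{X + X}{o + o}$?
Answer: $\frac{515633809}{1098} \approx 4.6961 \cdot 10^{5}$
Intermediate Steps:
$s{\left(X,o \right)} = 8 + \frac{X}{o}$ ($s{\left(X,o \right)} = 8 + \frac{X + X}{o + o} = 8 + \frac{2 X}{2 o} = 8 + 2 X \frac{1}{2 o} = 8 + \frac{X}{o}$)
$l{\left(b \right)} = 10 - b$ ($l{\left(b \right)} = 3 - \left(-7 + b\right) = 10 - b$)
$w{\left(x \right)} = \frac{8 - \frac{14}{x}}{x}$
$\frac{26839}{w{\left(139 \right)}} - \frac{39925}{l{\left(-5 \right)}} = \frac{26839}{2 \cdot \frac{1}{19321} \left(-7 + 4 \cdot 139\right)} - \frac{39925}{10 - -5} = \frac{26839}{2 \cdot \frac{1}{19321} \left(-7 + 556\right)} - \frac{39925}{10 + 5} = \frac{26839}{2 \cdot \frac{1}{19321} \cdot 549} - \frac{39925}{15} = \frac{26839}{\frac{1098}{19321}} - \frac{7985}{3} = 26839 \cdot \frac{19321}{1098} - \frac{7985}{3} = \frac{518556319}{1098} - \frac{7985}{3} = \frac{515633809}{1098}$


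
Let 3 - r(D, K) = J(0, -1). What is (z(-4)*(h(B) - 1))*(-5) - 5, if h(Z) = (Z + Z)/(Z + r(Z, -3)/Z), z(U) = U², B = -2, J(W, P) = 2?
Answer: -53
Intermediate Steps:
r(D, K) = 1 (r(D, K) = 3 - 1*2 = 3 - 2 = 1)
h(Z) = 2*Z/(Z + 1/Z) (h(Z) = (Z + Z)/(Z + 1/Z) = (2*Z)/(Z + 1/Z) = 2*Z/(Z + 1/Z))
(z(-4)*(h(B) - 1))*(-5) - 5 = ((-4)²*(2*(-2)²/(1 + (-2)²) - 1))*(-5) - 5 = (16*(2*4/(1 + 4) - 1))*(-5) - 5 = (16*(2*4/5 - 1))*(-5) - 5 = (16*(2*4*(⅕) - 1))*(-5) - 5 = (16*(8/5 - 1))*(-5) - 5 = (16*(⅗))*(-5) - 5 = (48/5)*(-5) - 5 = -48 - 5 = -53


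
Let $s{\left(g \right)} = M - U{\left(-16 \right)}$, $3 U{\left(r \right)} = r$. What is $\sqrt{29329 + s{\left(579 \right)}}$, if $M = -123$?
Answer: $\frac{\sqrt{262902}}{3} \approx 170.91$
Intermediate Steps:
$U{\left(r \right)} = \frac{r}{3}$
$s{\left(g \right)} = - \frac{353}{3}$ ($s{\left(g \right)} = -123 - \frac{1}{3} \left(-16\right) = -123 - - \frac{16}{3} = -123 + \frac{16}{3} = - \frac{353}{3}$)
$\sqrt{29329 + s{\left(579 \right)}} = \sqrt{29329 - \frac{353}{3}} = \sqrt{\frac{87634}{3}} = \frac{\sqrt{262902}}{3}$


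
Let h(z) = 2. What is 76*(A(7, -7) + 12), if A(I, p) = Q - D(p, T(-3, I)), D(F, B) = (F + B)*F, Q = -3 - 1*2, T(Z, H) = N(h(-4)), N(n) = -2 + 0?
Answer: -4256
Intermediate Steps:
N(n) = -2
T(Z, H) = -2
Q = -5 (Q = -3 - 2 = -5)
D(F, B) = F*(B + F) (D(F, B) = (B + F)*F = F*(B + F))
A(I, p) = -5 - p*(-2 + p)
76*(A(7, -7) + 12) = 76*((-5 - 1*(-7)*(-2 - 7)) + 12) = 76*((-5 - 1*(-7)*(-9)) + 12) = 76*((-5 - 63) + 12) = 76*(-68 + 12) = 76*(-56) = -4256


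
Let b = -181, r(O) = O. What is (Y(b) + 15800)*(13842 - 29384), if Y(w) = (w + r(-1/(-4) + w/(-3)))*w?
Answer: -3505847795/6 ≈ -5.8431e+8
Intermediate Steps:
Y(w) = w*(¼ + 2*w/3) (Y(w) = (w + (-1/(-4) + w/(-3)))*w = (w + (-1*(-¼) + w*(-⅓)))*w = (w + (¼ - w/3))*w = (¼ + 2*w/3)*w = w*(¼ + 2*w/3))
(Y(b) + 15800)*(13842 - 29384) = ((1/12)*(-181)*(3 + 8*(-181)) + 15800)*(13842 - 29384) = ((1/12)*(-181)*(3 - 1448) + 15800)*(-15542) = ((1/12)*(-181)*(-1445) + 15800)*(-15542) = (261545/12 + 15800)*(-15542) = (451145/12)*(-15542) = -3505847795/6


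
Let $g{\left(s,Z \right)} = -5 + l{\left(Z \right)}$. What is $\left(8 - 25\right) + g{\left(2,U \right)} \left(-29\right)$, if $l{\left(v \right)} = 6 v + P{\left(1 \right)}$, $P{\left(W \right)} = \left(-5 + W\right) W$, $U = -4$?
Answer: $940$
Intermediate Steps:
$P{\left(W \right)} = W \left(-5 + W\right)$
$l{\left(v \right)} = -4 + 6 v$ ($l{\left(v \right)} = 6 v + 1 \left(-5 + 1\right) = 6 v + 1 \left(-4\right) = 6 v - 4 = -4 + 6 v$)
$g{\left(s,Z \right)} = -9 + 6 Z$ ($g{\left(s,Z \right)} = -5 + \left(-4 + 6 Z\right) = -9 + 6 Z$)
$\left(8 - 25\right) + g{\left(2,U \right)} \left(-29\right) = \left(8 - 25\right) + \left(-9 + 6 \left(-4\right)\right) \left(-29\right) = \left(8 - 25\right) + \left(-9 - 24\right) \left(-29\right) = -17 - -957 = -17 + 957 = 940$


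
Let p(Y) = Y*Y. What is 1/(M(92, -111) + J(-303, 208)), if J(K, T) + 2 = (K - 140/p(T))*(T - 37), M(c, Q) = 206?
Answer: -10816/558208929 ≈ -1.9376e-5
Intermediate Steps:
p(Y) = Y²
J(K, T) = -2 + (-37 + T)*(K - 140/T²) (J(K, T) = -2 + (K - 140/T²)*(T - 37) = -2 + (K - 140/T²)*(-37 + T) = -2 + (-37 + T)*(K - 140/T²))
1/(M(92, -111) + J(-303, 208)) = 1/(206 + (-2 - 140/208 - 37*(-303) + 5180/208² - 303*208)) = 1/(206 + (-2 - 140*1/208 + 11211 + 5180*(1/43264) - 63024)) = 1/(206 + (-2 - 35/52 + 11211 + 1295/10816 - 63024)) = 1/(206 - 560437025/10816) = 1/(-558208929/10816) = -10816/558208929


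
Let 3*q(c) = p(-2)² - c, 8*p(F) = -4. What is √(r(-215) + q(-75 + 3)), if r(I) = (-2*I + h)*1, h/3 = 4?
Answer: √16779/6 ≈ 21.589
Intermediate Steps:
p(F) = -½ (p(F) = (⅛)*(-4) = -½)
h = 12 (h = 3*4 = 12)
r(I) = 12 - 2*I (r(I) = (-2*I + 12)*1 = (12 - 2*I)*1 = 12 - 2*I)
q(c) = 1/12 - c/3 (q(c) = ((-½)² - c)/3 = (¼ - c)/3 = 1/12 - c/3)
√(r(-215) + q(-75 + 3)) = √((12 - 2*(-215)) + (1/12 - (-75 + 3)/3)) = √((12 + 430) + (1/12 - ⅓*(-72))) = √(442 + (1/12 + 24)) = √(442 + 289/12) = √(5593/12) = √16779/6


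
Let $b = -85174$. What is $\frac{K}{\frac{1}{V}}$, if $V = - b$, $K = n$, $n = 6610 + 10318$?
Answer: $1441825472$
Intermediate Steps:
$n = 16928$
$K = 16928$
$V = 85174$ ($V = \left(-1\right) \left(-85174\right) = 85174$)
$\frac{K}{\frac{1}{V}} = \frac{16928}{\frac{1}{85174}} = 16928 \frac{1}{\frac{1}{85174}} = 16928 \cdot 85174 = 1441825472$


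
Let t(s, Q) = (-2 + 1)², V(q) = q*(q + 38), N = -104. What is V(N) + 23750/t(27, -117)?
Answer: 30614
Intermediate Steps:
V(q) = q*(38 + q)
t(s, Q) = 1 (t(s, Q) = (-1)² = 1)
V(N) + 23750/t(27, -117) = -104*(38 - 104) + 23750/1 = -104*(-66) + 23750*1 = 6864 + 23750 = 30614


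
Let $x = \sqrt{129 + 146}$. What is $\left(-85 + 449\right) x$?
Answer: $1820 \sqrt{11} \approx 6036.3$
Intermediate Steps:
$x = 5 \sqrt{11}$ ($x = \sqrt{275} = 5 \sqrt{11} \approx 16.583$)
$\left(-85 + 449\right) x = \left(-85 + 449\right) 5 \sqrt{11} = 364 \cdot 5 \sqrt{11} = 1820 \sqrt{11}$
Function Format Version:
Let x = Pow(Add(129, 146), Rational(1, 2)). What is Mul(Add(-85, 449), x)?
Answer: Mul(1820, Pow(11, Rational(1, 2))) ≈ 6036.3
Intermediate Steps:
x = Mul(5, Pow(11, Rational(1, 2))) (x = Pow(275, Rational(1, 2)) = Mul(5, Pow(11, Rational(1, 2))) ≈ 16.583)
Mul(Add(-85, 449), x) = Mul(Add(-85, 449), Mul(5, Pow(11, Rational(1, 2)))) = Mul(364, Mul(5, Pow(11, Rational(1, 2)))) = Mul(1820, Pow(11, Rational(1, 2)))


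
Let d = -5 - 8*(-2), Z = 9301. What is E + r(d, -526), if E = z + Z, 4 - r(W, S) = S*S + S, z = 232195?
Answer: -34650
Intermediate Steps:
d = 11 (d = -5 + 16 = 11)
r(W, S) = 4 - S - S² (r(W, S) = 4 - (S*S + S) = 4 - (S² + S) = 4 - (S + S²) = 4 + (-S - S²) = 4 - S - S²)
E = 241496 (E = 232195 + 9301 = 241496)
E + r(d, -526) = 241496 + (4 - 1*(-526) - 1*(-526)²) = 241496 + (4 + 526 - 1*276676) = 241496 + (4 + 526 - 276676) = 241496 - 276146 = -34650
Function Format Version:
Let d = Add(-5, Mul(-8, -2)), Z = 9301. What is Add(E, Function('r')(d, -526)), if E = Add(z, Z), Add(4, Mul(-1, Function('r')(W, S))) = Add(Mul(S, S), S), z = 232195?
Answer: -34650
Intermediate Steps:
d = 11 (d = Add(-5, 16) = 11)
Function('r')(W, S) = Add(4, Mul(-1, S), Mul(-1, Pow(S, 2))) (Function('r')(W, S) = Add(4, Mul(-1, Add(Mul(S, S), S))) = Add(4, Mul(-1, Add(Pow(S, 2), S))) = Add(4, Mul(-1, Add(S, Pow(S, 2)))) = Add(4, Add(Mul(-1, S), Mul(-1, Pow(S, 2)))) = Add(4, Mul(-1, S), Mul(-1, Pow(S, 2))))
E = 241496 (E = Add(232195, 9301) = 241496)
Add(E, Function('r')(d, -526)) = Add(241496, Add(4, Mul(-1, -526), Mul(-1, Pow(-526, 2)))) = Add(241496, Add(4, 526, Mul(-1, 276676))) = Add(241496, Add(4, 526, -276676)) = Add(241496, -276146) = -34650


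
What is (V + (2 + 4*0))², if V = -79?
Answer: 5929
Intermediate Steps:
(V + (2 + 4*0))² = (-79 + (2 + 4*0))² = (-79 + (2 + 0))² = (-79 + 2)² = (-77)² = 5929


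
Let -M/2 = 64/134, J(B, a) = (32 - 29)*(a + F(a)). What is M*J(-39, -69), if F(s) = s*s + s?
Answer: -13248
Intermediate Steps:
F(s) = s + s² (F(s) = s² + s = s + s²)
J(B, a) = 3*a + 3*a*(1 + a) (J(B, a) = (32 - 29)*(a + a*(1 + a)) = 3*(a + a*(1 + a)) = 3*a + 3*a*(1 + a))
M = -64/67 (M = -128/134 = -2*32/67 = -64/67 ≈ -0.95522)
M*J(-39, -69) = -192*(-69)*(2 - 69)/67 = -192*(-69)*(-67)/67 = -64/67*13869 = -13248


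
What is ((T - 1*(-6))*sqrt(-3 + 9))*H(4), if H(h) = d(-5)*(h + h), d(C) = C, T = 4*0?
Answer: -240*sqrt(6) ≈ -587.88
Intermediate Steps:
T = 0
H(h) = -10*h (H(h) = -5*(h + h) = -10*h)
((T - 1*(-6))*sqrt(-3 + 9))*H(4) = ((0 - 1*(-6))*sqrt(-3 + 9))*(-10*4) = ((0 + 6)*sqrt(6))*(-40) = (6*sqrt(6))*(-40) = -240*sqrt(6)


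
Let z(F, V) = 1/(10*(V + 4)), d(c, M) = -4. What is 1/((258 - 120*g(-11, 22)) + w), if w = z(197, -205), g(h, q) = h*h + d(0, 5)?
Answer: -2010/27701821 ≈ -7.2558e-5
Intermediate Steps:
z(F, V) = 1/(40 + 10*V) (z(F, V) = 1/(10*(4 + V)) = 1/(40 + 10*V))
g(h, q) = -4 + h² (g(h, q) = h*h - 4 = h² - 4 = -4 + h²)
w = -1/2010 (w = 1/(10*(4 - 205)) = (⅒)/(-201) = (⅒)*(-1/201) = -1/2010 ≈ -0.00049751)
1/((258 - 120*g(-11, 22)) + w) = 1/((258 - 120*(-4 + (-11)²)) - 1/2010) = 1/((258 - 120*(-4 + 121)) - 1/2010) = 1/((258 - 120*117) - 1/2010) = 1/((258 - 14040) - 1/2010) = 1/(-13782 - 1/2010) = 1/(-27701821/2010) = -2010/27701821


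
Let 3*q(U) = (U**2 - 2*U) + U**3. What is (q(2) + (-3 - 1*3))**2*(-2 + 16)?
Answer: 1400/9 ≈ 155.56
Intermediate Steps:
q(U) = -2*U/3 + U**2/3 + U**3/3 (q(U) = ((U**2 - 2*U) + U**3)/3 = (U**2 + U**3 - 2*U)/3 = -2*U/3 + U**2/3 + U**3/3)
(q(2) + (-3 - 1*3))**2*(-2 + 16) = ((1/3)*2*(-2 + 2 + 2**2) + (-3 - 1*3))**2*(-2 + 16) = ((1/3)*2*(-2 + 2 + 4) + (-3 - 3))**2*14 = ((1/3)*2*4 - 6)**2*14 = (8/3 - 6)**2*14 = (-10/3)**2*14 = (100/9)*14 = 1400/9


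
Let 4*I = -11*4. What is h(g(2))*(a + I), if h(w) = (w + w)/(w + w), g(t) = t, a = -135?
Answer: -146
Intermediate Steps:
h(w) = 1 (h(w) = (2*w)/((2*w)) = (2*w)*(1/(2*w)) = 1)
I = -11 (I = (-11*4)/4 = (¼)*(-44) = -11)
h(g(2))*(a + I) = 1*(-135 - 11) = 1*(-146) = -146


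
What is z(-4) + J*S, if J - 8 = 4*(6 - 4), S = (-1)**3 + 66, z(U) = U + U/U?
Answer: 1037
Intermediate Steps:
z(U) = 1 + U (z(U) = U + 1 = 1 + U)
S = 65 (S = -1 + 66 = 65)
J = 16 (J = 8 + 4*(6 - 4) = 8 + 4*2 = 8 + 8 = 16)
z(-4) + J*S = (1 - 4) + 16*65 = -3 + 1040 = 1037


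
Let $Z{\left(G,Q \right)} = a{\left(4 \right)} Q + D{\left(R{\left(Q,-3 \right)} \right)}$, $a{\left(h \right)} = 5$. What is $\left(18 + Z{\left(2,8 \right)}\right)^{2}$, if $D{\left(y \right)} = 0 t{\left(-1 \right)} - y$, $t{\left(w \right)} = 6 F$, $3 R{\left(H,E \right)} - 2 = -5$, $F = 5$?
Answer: $3481$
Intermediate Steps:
$R{\left(H,E \right)} = -1$ ($R{\left(H,E \right)} = \frac{2}{3} + \frac{1}{3} \left(-5\right) = \frac{2}{3} - \frac{5}{3} = -1$)
$t{\left(w \right)} = 30$ ($t{\left(w \right)} = 6 \cdot 5 = 30$)
$D{\left(y \right)} = - y$ ($D{\left(y \right)} = 0 \cdot 30 - y = 0 - y = - y$)
$Z{\left(G,Q \right)} = 1 + 5 Q$ ($Z{\left(G,Q \right)} = 5 Q - -1 = 5 Q + 1 = 1 + 5 Q$)
$\left(18 + Z{\left(2,8 \right)}\right)^{2} = \left(18 + \left(1 + 5 \cdot 8\right)\right)^{2} = \left(18 + \left(1 + 40\right)\right)^{2} = \left(18 + 41\right)^{2} = 59^{2} = 3481$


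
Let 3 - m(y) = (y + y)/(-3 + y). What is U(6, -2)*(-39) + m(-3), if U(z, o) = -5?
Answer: 197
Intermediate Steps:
m(y) = 3 - 2*y/(-3 + y) (m(y) = 3 - (y + y)/(-3 + y) = 3 - 2*y/(-3 + y))
U(6, -2)*(-39) + m(-3) = -5*(-39) + (-9 - 3)/(-3 - 3) = 195 - 12/(-6) = 195 - ⅙*(-12) = 195 + 2 = 197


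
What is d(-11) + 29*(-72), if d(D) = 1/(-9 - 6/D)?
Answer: -194195/93 ≈ -2088.1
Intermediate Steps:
d(-11) + 29*(-72) = -1*(-11)/(6 + 9*(-11)) + 29*(-72) = -1*(-11)/(6 - 99) - 2088 = -1*(-11)/(-93) - 2088 = -1*(-11)*(-1/93) - 2088 = -11/93 - 2088 = -194195/93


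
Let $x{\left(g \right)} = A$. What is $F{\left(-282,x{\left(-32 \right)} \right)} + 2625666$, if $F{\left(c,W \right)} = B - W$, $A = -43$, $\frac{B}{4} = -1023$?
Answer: $2621617$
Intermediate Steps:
$B = -4092$ ($B = 4 \left(-1023\right) = -4092$)
$x{\left(g \right)} = -43$
$F{\left(c,W \right)} = -4092 - W$
$F{\left(-282,x{\left(-32 \right)} \right)} + 2625666 = \left(-4092 - -43\right) + 2625666 = \left(-4092 + 43\right) + 2625666 = -4049 + 2625666 = 2621617$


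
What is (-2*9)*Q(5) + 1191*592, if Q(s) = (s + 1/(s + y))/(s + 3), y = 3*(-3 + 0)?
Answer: 11280981/16 ≈ 7.0506e+5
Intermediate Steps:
y = -9 (y = 3*(-3) = -9)
Q(s) = (s + 1/(-9 + s))/(3 + s) (Q(s) = (s + 1/(s - 9))/(s + 3) = (s + 1/(-9 + s))/(3 + s))
(-2*9)*Q(5) + 1191*592 = (-2*9)*((1 + 5² - 9*5)/(-27 + 5² - 6*5)) + 1191*592 = -18*(1 + 25 - 45)/(-27 + 25 - 30) + 705072 = -18*(-19)/(-32) + 705072 = -(-9)*(-19)/16 + 705072 = -18*19/32 + 705072 = -171/16 + 705072 = 11280981/16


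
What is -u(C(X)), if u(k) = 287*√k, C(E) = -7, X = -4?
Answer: -287*I*√7 ≈ -759.33*I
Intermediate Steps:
-u(C(X)) = -287*√(-7) = -287*I*√7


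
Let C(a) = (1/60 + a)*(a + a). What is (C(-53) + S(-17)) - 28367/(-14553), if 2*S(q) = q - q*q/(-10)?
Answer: 1636960021/291060 ≈ 5624.1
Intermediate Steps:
S(q) = q/2 + q²/20 (S(q) = (q - q*q/(-10))/2 = (q - q²*(-1)/10)/2 = (q - (-1)*q²/10)/2 = (q + q²/10)/2 = q/2 + q²/20)
C(a) = 2*a*(1/60 + a) (C(a) = (1/60 + a)*(2*a) = 2*a*(1/60 + a))
(C(-53) + S(-17)) - 28367/(-14553) = ((1/30)*(-53)*(1 + 60*(-53)) + (1/20)*(-17)*(10 - 17)) - 28367/(-14553) = ((1/30)*(-53)*(1 - 3180) + (1/20)*(-17)*(-7)) - 28367*(-1/14553) = ((1/30)*(-53)*(-3179) + 119/20) + 28367/14553 = (168487/30 + 119/20) + 28367/14553 = 337331/60 + 28367/14553 = 1636960021/291060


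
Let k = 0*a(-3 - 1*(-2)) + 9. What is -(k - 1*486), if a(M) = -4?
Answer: 477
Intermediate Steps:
k = 9 (k = 0*(-4) + 9 = 0 + 9 = 9)
-(k - 1*486) = -(9 - 1*486) = -(9 - 486) = -1*(-477) = 477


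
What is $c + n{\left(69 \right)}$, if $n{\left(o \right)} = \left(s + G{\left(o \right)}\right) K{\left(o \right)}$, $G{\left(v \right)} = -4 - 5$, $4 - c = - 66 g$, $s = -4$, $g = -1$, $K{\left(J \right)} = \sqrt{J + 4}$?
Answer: $-62 - 13 \sqrt{73} \approx -173.07$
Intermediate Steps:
$K{\left(J \right)} = \sqrt{4 + J}$
$c = -62$ ($c = 4 - \left(-66\right) \left(-1\right) = 4 - 66 = -62$)
$G{\left(v \right)} = -9$ ($G{\left(v \right)} = -4 - 5 = -9$)
$n{\left(o \right)} = - 13 \sqrt{4 + o}$ ($n{\left(o \right)} = \left(-4 - 9\right) \sqrt{4 + o} = - 13 \sqrt{4 + o}$)
$c + n{\left(69 \right)} = -62 - 13 \sqrt{4 + 69} = -62 - 13 \sqrt{73}$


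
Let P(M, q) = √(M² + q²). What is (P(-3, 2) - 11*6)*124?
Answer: -8184 + 124*√13 ≈ -7736.9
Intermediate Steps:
(P(-3, 2) - 11*6)*124 = (√((-3)² + 2²) - 11*6)*124 = (√(9 + 4) - 66)*124 = (√13 - 66)*124 = (-66 + √13)*124 = -8184 + 124*√13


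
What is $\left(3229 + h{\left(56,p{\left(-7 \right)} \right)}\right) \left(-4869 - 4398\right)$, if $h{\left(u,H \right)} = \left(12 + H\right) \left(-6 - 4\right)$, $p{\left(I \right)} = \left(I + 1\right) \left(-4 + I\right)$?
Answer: $-22694883$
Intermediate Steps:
$p{\left(I \right)} = \left(1 + I\right) \left(-4 + I\right)$
$h{\left(u,H \right)} = -120 - 10 H$ ($h{\left(u,H \right)} = \left(12 + H\right) \left(-10\right) = -120 - 10 H$)
$\left(3229 + h{\left(56,p{\left(-7 \right)} \right)}\right) \left(-4869 - 4398\right) = \left(3229 - \left(120 + 10 \left(-4 + \left(-7\right)^{2} - -21\right)\right)\right) \left(-4869 - 4398\right) = \left(3229 - \left(120 + 10 \left(-4 + 49 + 21\right)\right)\right) \left(-9267\right) = \left(3229 - 780\right) \left(-9267\right) = 2449 \left(-9267\right) = -22694883$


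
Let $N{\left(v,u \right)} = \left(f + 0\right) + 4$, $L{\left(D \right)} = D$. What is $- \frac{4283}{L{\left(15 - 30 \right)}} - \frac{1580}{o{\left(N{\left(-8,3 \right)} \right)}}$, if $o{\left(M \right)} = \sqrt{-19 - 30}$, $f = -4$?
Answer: $\frac{4283}{15} + \frac{1580 i}{7} \approx 285.53 + 225.71 i$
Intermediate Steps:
$N{\left(v,u \right)} = 0$ ($N{\left(v,u \right)} = \left(-4 + 0\right) + 4 = -4 + 4 = 0$)
$o{\left(M \right)} = 7 i$ ($o{\left(M \right)} = \sqrt{-49} = 7 i$)
$- \frac{4283}{L{\left(15 - 30 \right)}} - \frac{1580}{o{\left(N{\left(-8,3 \right)} \right)}} = - \frac{4283}{15 - 30} - \frac{1580}{7 i} = - \frac{4283}{-15} - 1580 \left(- \frac{i}{7}\right) = \left(-4283\right) \left(- \frac{1}{15}\right) + \frac{1580 i}{7} = \frac{4283}{15} + \frac{1580 i}{7}$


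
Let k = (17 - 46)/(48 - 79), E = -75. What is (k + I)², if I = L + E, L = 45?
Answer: 811801/961 ≈ 844.75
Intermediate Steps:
k = 29/31 (k = -29/(-31) = -29*(-1/31) = 29/31 ≈ 0.93548)
I = -30 (I = 45 - 75 = -30)
(k + I)² = (29/31 - 30)² = (-901/31)² = 811801/961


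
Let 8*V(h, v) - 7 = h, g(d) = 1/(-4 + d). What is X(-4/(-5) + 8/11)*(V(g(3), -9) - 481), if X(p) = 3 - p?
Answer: -155601/220 ≈ -707.28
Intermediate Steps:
V(h, v) = 7/8 + h/8
X(-4/(-5) + 8/11)*(V(g(3), -9) - 481) = (3 - (-4/(-5) + 8/11))*((7/8 + 1/(8*(-4 + 3))) - 481) = (3 - (-4*(-⅕) + 8*(1/11)))*((7/8 + (⅛)/(-1)) - 481) = (3 - (⅘ + 8/11))*((7/8 + (⅛)*(-1)) - 481) = (3 - 1*84/55)*((7/8 - ⅛) - 481) = (3 - 84/55)*(¾ - 481) = (81/55)*(-1921/4) = -155601/220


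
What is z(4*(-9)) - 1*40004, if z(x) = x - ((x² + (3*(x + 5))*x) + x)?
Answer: -44648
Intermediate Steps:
z(x) = -x² - x*(15 + 3*x) (z(x) = x - ((x² + (3*(5 + x))*x) + x) = x - ((x² + (15 + 3*x)*x) + x) = x - ((x² + x*(15 + 3*x)) + x) = x - (x + x² + x*(15 + 3*x)) = x + (-x - x² - x*(15 + 3*x)) = -x² - x*(15 + 3*x))
z(4*(-9)) - 1*40004 = -4*(-9)*(15 + 4*(4*(-9))) - 1*40004 = -1*(-36)*(15 + 4*(-36)) - 40004 = -1*(-36)*(15 - 144) - 40004 = -1*(-36)*(-129) - 40004 = -4644 - 40004 = -44648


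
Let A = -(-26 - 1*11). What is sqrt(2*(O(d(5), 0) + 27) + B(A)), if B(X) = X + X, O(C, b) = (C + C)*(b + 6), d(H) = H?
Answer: 2*sqrt(62) ≈ 15.748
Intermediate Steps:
O(C, b) = 2*C*(6 + b) (O(C, b) = (2*C)*(6 + b) = 2*C*(6 + b))
A = 37 (A = -(-26 - 11) = -1*(-37) = 37)
B(X) = 2*X
sqrt(2*(O(d(5), 0) + 27) + B(A)) = sqrt(2*(2*5*(6 + 0) + 27) + 2*37) = sqrt(2*(2*5*6 + 27) + 74) = sqrt(2*(60 + 27) + 74) = sqrt(2*87 + 74) = sqrt(174 + 74) = sqrt(248) = 2*sqrt(62)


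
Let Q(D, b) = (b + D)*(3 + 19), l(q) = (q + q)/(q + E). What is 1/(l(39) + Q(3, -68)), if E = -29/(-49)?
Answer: -970/1385189 ≈ -0.00070027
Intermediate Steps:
E = 29/49 (E = -29*(-1/49) = 29/49 ≈ 0.59184)
l(q) = 2*q/(29/49 + q) (l(q) = (q + q)/(q + 29/49) = (2*q)/(29/49 + q) = 2*q/(29/49 + q))
Q(D, b) = 22*D + 22*b (Q(D, b) = (D + b)*22 = 22*D + 22*b)
1/(l(39) + Q(3, -68)) = 1/(98*39/(29 + 49*39) + (22*3 + 22*(-68))) = 1/(98*39/(29 + 1911) + (66 - 1496)) = 1/(98*39/1940 - 1430) = 1/(98*39*(1/1940) - 1430) = 1/(1911/970 - 1430) = 1/(-1385189/970) = -970/1385189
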